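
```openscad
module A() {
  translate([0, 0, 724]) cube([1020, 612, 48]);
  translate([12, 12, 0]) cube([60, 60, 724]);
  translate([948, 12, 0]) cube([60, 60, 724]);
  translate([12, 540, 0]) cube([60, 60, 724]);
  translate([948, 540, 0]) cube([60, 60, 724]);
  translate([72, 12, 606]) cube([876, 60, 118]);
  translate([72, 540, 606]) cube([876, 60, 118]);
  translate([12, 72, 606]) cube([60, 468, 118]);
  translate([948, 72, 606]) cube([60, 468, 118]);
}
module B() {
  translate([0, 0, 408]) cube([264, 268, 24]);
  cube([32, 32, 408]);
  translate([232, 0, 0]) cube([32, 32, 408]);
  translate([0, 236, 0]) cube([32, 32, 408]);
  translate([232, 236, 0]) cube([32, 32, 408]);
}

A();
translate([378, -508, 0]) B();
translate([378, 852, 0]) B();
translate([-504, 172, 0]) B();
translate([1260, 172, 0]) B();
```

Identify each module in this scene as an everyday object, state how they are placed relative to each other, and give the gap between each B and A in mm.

Each stool's nearest face is 240 mm from the table's bounding box.

A is a table. B is a stool. Four stools sit around the table at the −y, +y, −x, +x sides. The gap between each stool and the table is 240 mm.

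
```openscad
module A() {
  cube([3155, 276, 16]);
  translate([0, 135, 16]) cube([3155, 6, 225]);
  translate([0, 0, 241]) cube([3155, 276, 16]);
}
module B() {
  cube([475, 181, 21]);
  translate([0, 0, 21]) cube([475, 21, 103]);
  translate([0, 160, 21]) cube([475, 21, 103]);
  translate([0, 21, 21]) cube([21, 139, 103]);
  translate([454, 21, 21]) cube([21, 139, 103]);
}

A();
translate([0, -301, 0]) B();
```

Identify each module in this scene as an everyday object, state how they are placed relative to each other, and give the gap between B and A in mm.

The open box's nearest face is 120 mm from the I-beam's −y face.

A is an I-beam. B is an open box. The open box is on the floor beside the I-beam on its −y side. The gap between the open box and the I-beam is 120 mm.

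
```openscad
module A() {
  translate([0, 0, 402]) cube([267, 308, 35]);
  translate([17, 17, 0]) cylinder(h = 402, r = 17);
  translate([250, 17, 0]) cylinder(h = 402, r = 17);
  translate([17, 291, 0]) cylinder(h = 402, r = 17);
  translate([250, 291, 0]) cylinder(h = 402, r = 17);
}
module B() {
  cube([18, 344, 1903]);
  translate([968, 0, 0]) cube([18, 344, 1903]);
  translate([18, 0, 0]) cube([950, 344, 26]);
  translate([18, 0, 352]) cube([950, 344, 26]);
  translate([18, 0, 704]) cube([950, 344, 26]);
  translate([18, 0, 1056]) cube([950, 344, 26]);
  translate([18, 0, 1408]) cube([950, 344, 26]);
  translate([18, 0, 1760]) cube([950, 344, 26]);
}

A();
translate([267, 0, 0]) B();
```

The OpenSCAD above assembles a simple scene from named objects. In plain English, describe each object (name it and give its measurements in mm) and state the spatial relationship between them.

A is a simple wooden stool: a rectangular seat 267 mm (x) by 308 mm (y), 35 mm thick, top face at z = 437 mm, on four round legs, each 34 mm in diameter. The legs rest on z = 0, each leg's axis is inset half a diameter from the nearest pair of seat edges (so the leg's bounding box is flush with the corner).

B is a bookshelf 986 mm wide overall, 344 mm deep and 1903 mm tall. The two sides are 18 mm thick vertical panels. 6 horizontal shelves of 26 mm thickness span between the inner faces of the sides; the lowest shelf sits on the floor and shelves are stacked with a clear vertical gap of 326 mm between each pair.

The bookshelf is against the stool's +x side, with their −y faces flush.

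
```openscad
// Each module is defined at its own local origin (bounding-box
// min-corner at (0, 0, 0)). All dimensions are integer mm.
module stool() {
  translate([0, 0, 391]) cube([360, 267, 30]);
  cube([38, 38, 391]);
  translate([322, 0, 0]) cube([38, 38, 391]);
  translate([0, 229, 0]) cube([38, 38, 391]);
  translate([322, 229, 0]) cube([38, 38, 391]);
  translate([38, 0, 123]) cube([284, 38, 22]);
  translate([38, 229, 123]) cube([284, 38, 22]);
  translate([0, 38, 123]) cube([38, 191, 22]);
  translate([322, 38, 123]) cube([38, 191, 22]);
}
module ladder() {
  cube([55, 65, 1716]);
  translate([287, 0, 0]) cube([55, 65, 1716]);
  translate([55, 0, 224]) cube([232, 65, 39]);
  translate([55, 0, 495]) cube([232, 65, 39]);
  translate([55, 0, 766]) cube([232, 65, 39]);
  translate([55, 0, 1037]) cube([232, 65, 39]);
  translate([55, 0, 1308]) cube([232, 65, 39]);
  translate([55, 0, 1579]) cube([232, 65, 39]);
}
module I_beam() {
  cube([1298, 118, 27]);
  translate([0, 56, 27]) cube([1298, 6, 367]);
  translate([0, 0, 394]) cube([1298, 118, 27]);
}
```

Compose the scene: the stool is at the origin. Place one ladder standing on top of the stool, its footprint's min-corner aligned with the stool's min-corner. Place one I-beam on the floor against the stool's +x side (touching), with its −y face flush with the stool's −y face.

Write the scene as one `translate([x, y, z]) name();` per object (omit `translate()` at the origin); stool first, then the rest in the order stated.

stool();
translate([0, 0, 421]) ladder();
translate([360, 0, 0]) I_beam();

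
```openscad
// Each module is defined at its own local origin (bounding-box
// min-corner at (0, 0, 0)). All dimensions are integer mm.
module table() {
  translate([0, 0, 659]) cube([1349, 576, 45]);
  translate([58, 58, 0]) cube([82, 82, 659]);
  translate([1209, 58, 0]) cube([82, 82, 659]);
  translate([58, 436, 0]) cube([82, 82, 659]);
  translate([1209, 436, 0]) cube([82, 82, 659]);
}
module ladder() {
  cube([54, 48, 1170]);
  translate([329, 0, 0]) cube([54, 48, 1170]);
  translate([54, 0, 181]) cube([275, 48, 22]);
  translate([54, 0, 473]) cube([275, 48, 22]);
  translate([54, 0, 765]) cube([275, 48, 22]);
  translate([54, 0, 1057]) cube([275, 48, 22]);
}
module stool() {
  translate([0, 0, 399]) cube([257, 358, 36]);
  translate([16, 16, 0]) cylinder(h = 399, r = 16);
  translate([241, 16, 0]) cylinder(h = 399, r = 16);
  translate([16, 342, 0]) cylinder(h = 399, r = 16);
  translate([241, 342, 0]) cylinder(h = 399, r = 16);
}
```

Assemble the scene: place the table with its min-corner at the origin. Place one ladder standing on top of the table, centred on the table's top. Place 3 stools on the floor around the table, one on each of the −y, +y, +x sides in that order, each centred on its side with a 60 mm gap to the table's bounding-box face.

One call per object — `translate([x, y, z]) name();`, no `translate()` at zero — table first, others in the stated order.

table();
translate([483, 264, 704]) ladder();
translate([546, -418, 0]) stool();
translate([546, 636, 0]) stool();
translate([1409, 109, 0]) stool();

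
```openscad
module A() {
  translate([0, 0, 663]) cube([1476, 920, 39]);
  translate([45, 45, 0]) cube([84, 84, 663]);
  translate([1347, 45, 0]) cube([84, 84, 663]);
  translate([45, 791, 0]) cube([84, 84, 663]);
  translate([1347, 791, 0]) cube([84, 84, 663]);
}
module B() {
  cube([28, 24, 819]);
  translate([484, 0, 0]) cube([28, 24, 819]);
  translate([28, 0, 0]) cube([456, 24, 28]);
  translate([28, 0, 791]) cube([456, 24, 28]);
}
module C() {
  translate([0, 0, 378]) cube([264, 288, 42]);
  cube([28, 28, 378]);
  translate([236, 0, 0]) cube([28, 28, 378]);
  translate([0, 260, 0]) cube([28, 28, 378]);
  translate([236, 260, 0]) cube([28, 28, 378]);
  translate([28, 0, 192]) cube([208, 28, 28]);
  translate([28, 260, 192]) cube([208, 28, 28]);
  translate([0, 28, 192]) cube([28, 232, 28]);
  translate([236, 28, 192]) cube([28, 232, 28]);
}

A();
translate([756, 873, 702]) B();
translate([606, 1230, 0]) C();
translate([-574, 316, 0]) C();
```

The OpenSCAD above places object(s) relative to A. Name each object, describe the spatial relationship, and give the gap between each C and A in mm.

A is a table. B is a picture frame. C is a stool. The picture frame is on top of the table. Two stools sit around the table at the +y, −x sides. The gap between each stool and the table is 310 mm.

Each stool's nearest face is 310 mm from the table's bounding box.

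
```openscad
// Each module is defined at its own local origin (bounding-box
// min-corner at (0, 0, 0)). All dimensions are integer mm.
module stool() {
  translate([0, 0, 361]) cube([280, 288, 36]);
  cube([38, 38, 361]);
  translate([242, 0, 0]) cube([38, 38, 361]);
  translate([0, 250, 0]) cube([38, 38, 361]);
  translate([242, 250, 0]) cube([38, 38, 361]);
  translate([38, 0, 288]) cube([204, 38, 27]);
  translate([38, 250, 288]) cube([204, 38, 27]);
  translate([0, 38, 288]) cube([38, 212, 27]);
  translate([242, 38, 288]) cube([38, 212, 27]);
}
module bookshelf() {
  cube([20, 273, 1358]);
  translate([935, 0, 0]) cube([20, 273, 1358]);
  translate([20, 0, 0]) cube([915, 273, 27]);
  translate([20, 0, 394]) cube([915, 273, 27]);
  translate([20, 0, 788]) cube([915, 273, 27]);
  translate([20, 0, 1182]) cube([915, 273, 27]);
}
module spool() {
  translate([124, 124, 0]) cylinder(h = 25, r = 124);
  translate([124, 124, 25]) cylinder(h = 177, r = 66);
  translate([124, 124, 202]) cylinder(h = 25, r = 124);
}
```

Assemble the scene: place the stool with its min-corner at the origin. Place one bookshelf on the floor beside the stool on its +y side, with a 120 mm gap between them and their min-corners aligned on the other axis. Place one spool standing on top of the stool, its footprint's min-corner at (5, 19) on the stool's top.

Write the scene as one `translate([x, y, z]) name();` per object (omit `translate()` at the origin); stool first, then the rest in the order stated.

stool();
translate([0, 408, 0]) bookshelf();
translate([5, 19, 397]) spool();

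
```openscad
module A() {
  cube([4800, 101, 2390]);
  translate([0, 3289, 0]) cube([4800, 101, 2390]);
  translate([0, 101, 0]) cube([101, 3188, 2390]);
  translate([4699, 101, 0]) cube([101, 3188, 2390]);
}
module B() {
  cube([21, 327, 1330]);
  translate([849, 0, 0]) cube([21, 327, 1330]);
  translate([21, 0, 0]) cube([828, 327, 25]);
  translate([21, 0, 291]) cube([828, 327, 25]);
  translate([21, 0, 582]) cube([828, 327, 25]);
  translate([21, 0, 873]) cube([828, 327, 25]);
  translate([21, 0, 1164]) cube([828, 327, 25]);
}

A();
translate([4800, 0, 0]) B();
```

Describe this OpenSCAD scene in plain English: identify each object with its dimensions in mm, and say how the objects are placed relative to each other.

A is the wall frame of a small rectangular building: four walls, each 2390 mm tall and 101 mm thick, enclosing a footprint 4800 mm (x) by 3390 mm (y) outside-to-outside, with no floor or roof. The front and back walls (the −y and +y sides) span the full width; the two side walls fit between them.

B is a bookshelf 870 mm wide overall, 327 mm deep and 1330 mm tall. The two sides are 21 mm thick vertical panels. 5 horizontal shelves of 25 mm thickness span between the inner faces of the sides; the lowest shelf sits on the floor and shelves are stacked with a clear vertical gap of 266 mm between each pair.

The bookshelf is against the house frame's +x side, with their −y faces flush.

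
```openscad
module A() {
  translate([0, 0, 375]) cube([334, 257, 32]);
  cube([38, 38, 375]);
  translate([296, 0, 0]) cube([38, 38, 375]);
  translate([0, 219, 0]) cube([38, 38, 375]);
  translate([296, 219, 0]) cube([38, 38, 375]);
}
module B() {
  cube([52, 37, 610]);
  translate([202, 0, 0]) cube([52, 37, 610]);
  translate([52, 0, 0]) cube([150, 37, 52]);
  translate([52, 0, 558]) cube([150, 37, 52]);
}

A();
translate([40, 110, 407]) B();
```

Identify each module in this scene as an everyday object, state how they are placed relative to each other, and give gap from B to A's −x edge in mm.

The picture frame's min-x is at 40; the stool's min-x is 0; gap = 40 mm.

A is a stool. B is a picture frame. The picture frame is on top of the stool, centred. The gap from the picture frame to the stool's −x edge is 40 mm.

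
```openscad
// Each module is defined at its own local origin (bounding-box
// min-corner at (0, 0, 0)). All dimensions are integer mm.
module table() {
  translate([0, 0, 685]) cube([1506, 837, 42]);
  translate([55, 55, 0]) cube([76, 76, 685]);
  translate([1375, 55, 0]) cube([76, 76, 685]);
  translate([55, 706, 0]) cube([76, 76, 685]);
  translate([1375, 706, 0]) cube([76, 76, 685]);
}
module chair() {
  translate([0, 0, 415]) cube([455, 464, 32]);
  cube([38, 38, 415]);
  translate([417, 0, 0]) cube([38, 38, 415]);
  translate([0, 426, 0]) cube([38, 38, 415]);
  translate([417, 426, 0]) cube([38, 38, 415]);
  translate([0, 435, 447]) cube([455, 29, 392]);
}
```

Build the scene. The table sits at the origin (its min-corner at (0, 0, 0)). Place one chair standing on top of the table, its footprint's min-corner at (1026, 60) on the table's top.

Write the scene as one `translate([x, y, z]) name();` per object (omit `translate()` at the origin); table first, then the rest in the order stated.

table();
translate([1026, 60, 727]) chair();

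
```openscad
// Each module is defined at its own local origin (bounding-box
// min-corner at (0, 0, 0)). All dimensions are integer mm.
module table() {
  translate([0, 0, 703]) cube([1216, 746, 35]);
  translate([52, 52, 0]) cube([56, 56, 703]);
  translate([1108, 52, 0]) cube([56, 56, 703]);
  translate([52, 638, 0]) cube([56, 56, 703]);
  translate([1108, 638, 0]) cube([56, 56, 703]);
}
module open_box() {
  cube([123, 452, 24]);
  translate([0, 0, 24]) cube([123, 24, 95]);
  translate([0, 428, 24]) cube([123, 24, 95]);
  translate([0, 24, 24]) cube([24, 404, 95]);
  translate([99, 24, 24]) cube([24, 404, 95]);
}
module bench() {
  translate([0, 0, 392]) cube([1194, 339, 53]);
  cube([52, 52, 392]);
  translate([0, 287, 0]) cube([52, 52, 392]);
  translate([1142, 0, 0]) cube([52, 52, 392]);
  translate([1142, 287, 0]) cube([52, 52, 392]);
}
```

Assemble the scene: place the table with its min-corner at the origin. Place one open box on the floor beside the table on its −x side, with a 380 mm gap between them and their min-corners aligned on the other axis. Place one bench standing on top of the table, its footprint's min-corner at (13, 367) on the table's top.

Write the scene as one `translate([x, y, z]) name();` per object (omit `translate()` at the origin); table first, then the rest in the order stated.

table();
translate([-503, 0, 0]) open_box();
translate([13, 367, 738]) bench();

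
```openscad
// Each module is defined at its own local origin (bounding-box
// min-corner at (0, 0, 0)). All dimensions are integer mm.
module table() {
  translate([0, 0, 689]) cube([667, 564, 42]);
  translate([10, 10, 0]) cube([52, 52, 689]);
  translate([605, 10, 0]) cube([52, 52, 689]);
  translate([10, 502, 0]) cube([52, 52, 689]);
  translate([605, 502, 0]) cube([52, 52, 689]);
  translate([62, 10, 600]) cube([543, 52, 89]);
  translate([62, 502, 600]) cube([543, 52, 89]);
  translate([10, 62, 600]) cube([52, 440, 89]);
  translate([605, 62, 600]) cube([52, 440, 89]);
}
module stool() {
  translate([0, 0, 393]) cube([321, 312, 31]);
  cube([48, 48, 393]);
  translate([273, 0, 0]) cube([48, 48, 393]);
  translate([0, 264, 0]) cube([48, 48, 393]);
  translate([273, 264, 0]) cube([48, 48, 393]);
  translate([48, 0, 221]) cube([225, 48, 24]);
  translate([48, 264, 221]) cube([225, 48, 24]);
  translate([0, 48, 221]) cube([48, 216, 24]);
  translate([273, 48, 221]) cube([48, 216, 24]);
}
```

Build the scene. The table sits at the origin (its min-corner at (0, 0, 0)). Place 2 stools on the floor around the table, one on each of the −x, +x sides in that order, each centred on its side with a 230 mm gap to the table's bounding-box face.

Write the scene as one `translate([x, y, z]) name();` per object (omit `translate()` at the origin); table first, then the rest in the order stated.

table();
translate([-551, 126, 0]) stool();
translate([897, 126, 0]) stool();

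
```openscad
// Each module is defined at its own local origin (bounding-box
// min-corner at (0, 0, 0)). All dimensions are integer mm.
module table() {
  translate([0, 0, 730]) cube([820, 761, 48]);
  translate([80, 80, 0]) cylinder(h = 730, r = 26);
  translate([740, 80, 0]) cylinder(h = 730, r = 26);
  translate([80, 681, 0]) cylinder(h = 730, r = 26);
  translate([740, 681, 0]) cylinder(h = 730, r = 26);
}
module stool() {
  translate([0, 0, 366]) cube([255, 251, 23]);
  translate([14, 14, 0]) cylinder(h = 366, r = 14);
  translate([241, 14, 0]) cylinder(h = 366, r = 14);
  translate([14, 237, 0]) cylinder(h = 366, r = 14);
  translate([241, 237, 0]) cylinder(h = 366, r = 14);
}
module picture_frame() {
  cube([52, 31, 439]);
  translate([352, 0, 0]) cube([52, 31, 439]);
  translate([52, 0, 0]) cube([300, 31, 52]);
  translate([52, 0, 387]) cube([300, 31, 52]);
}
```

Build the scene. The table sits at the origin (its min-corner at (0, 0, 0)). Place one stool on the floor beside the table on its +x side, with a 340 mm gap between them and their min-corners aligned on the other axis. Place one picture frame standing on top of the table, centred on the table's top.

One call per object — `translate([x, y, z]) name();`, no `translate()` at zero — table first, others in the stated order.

table();
translate([1160, 0, 0]) stool();
translate([208, 365, 778]) picture_frame();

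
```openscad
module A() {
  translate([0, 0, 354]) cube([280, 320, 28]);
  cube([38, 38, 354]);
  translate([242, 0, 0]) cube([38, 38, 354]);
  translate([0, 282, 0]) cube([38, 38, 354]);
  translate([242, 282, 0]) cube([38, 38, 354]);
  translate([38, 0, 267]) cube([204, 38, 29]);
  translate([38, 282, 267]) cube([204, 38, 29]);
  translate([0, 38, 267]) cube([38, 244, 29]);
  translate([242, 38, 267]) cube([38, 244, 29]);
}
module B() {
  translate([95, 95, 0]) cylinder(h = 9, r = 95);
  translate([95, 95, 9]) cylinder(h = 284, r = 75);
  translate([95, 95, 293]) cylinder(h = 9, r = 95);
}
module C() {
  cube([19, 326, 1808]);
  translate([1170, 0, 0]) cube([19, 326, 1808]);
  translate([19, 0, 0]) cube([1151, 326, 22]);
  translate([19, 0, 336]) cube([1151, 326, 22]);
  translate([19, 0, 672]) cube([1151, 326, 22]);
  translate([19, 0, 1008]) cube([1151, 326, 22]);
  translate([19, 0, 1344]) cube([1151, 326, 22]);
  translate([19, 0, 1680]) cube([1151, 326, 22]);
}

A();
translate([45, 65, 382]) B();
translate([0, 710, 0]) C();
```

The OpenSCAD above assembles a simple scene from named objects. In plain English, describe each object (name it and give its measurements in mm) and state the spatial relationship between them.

A is a simple wooden stool: a rectangular seat 280 mm (x) by 320 mm (y), 28 mm thick, top face at z = 382 mm, on four square legs, each 38×38 mm in cross-section. The legs rest on z = 0, each flush with a corner of the seat. Four stretchers, 38 mm wide and 29 mm tall, connect adjacent legs with their undersides at z = 267 mm, each running between the inner faces of the legs it joins and aligned with the legs' outer faces on the other axis.

B is a spool: two coaxial disc flanges of radius 95 mm and thickness 9 mm, joined by a core cylinder of radius 75 mm and height 284 mm. The lower flange rests on z = 0 and the three cylinders share a vertical axis.

C is an open bookshelf. Two side panels, each 19 mm thick, 326 mm deep and 1808 mm tall, stand 1189 mm apart (outside-to-outside). Between them sit 6 shelves, each 22 mm thick and 326 mm deep, spanning the full gap between the sides. The bottom shelf rests on the floor (its underside at z = 0) and the clear gap between one shelf's top and the next shelf's underside is 314 mm.

The spool is on top of the stool, centred. The bookshelf is on the floor beside the stool on its +y side.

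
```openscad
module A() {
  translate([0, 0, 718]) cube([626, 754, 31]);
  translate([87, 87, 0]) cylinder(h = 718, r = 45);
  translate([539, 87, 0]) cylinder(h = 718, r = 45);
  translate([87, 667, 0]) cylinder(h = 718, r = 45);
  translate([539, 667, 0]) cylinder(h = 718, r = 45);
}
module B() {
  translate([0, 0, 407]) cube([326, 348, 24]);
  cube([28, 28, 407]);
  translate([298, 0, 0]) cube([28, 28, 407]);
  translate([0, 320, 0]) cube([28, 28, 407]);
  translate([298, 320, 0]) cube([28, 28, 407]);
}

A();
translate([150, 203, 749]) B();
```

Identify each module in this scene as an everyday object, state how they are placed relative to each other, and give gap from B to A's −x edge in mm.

The stool's min-x is at 150; the table's min-x is 0; gap = 150 mm.

A is a table. B is a stool. The stool is on top of the table, centred. The gap from the stool to the table's −x edge is 150 mm.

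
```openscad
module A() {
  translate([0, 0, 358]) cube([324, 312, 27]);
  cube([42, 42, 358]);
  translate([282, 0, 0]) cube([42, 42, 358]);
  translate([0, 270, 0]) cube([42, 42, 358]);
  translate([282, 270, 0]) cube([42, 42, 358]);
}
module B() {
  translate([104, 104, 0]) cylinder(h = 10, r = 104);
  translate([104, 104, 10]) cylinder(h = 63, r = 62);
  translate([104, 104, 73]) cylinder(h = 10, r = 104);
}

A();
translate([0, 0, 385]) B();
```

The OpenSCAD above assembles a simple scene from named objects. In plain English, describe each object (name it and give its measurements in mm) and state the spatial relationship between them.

A is a four-legged stool. The seat is 324×312 mm, 27 mm thick, top at z = 385 mm. It stands on four square legs, each 42×42 mm in cross-section, from z = 0 to the seat underside, each flush with a corner of the seat.

B is a spool: two coaxial disc flanges of radius 104 mm and thickness 10 mm, joined by a core cylinder of radius 62 mm and height 63 mm. The lower flange rests on z = 0 and the three cylinders share a vertical axis.

The spool is on top of the stool.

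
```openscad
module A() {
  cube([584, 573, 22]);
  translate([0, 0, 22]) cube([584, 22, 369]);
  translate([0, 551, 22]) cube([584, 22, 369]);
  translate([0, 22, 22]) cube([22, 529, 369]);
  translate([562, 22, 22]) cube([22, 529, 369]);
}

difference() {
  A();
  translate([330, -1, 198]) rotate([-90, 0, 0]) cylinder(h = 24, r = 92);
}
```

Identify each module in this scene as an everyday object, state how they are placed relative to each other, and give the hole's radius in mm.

A is an open box. The open box has a circular hole through its front wall. The hole's radius is 92 mm.

The subtracted cylinder has r = 92 mm.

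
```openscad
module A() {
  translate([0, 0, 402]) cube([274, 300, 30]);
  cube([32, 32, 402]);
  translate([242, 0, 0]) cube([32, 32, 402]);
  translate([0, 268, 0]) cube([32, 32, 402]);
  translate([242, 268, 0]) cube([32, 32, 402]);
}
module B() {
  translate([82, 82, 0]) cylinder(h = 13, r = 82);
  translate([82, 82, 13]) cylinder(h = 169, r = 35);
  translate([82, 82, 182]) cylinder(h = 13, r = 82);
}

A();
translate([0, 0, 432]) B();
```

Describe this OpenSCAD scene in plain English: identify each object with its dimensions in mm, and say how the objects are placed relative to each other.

A is a four-legged stool. The seat is 274×300 mm, 30 mm thick, top at z = 432 mm. It stands on four square legs, each 32×32 mm in cross-section, from z = 0 to the seat underside, each flush with a corner of the seat.

B is a spool: two coaxial disc flanges of radius 82 mm and thickness 13 mm, joined by a core cylinder of radius 35 mm and height 169 mm. The lower flange rests on z = 0 and the three cylinders share a vertical axis.

The spool is on top of the stool.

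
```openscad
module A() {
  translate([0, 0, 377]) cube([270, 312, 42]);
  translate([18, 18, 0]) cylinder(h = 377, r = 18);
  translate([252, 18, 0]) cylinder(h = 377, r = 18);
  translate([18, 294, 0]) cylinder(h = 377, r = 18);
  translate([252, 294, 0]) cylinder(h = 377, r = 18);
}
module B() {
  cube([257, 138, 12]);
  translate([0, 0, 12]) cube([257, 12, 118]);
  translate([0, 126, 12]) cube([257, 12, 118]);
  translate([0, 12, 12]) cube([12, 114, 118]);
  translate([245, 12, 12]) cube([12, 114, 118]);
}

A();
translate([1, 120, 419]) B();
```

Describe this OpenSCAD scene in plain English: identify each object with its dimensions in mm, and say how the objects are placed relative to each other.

A is a simple wooden stool: a rectangular seat 270 mm (x) by 312 mm (y), 42 mm thick, top face at z = 419 mm, on four round legs, each 36 mm in diameter. The legs rest on z = 0, each leg's axis is inset half a diameter from the nearest pair of seat edges (so the leg's bounding box is flush with the corner).

B is an open-topped rectangular box: outside dimensions 257×138×130 mm, with a uniform wall and base thickness of 12 mm. The base is a full 257×138 slab on the floor; four walls sit on top of the base. The front and back walls (the −y and +y sides) span the full width; the two side walls fit between them.

The open box is on top of the stool.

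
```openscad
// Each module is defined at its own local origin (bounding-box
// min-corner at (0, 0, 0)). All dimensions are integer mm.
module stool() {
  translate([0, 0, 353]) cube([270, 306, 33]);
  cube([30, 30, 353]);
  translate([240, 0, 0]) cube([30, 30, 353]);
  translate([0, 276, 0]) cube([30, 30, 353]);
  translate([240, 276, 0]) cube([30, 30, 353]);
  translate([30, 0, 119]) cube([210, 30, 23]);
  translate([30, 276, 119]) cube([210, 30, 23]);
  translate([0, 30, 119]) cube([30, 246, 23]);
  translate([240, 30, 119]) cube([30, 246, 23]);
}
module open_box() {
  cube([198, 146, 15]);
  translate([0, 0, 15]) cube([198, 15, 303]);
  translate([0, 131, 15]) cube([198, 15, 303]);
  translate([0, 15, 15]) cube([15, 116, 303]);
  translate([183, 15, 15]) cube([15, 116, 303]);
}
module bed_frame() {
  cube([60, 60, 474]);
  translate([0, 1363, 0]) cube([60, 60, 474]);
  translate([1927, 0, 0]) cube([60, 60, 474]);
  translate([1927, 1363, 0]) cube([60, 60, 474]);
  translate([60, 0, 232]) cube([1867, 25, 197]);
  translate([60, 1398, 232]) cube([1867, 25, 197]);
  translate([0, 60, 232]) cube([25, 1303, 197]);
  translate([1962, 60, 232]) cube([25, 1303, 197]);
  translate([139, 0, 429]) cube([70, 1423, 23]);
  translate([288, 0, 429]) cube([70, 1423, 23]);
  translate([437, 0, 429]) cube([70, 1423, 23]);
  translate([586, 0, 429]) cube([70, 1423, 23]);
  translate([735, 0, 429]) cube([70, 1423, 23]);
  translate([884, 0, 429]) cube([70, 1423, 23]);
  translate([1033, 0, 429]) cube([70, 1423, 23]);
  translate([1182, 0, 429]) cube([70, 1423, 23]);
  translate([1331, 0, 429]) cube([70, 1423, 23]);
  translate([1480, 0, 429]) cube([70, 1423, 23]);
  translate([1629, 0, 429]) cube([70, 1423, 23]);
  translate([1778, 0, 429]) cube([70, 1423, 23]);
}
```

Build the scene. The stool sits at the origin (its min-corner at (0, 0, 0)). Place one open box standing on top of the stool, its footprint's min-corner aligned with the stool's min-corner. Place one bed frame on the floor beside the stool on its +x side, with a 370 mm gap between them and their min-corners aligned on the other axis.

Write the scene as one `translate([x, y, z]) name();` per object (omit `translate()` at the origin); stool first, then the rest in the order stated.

stool();
translate([0, 0, 386]) open_box();
translate([640, 0, 0]) bed_frame();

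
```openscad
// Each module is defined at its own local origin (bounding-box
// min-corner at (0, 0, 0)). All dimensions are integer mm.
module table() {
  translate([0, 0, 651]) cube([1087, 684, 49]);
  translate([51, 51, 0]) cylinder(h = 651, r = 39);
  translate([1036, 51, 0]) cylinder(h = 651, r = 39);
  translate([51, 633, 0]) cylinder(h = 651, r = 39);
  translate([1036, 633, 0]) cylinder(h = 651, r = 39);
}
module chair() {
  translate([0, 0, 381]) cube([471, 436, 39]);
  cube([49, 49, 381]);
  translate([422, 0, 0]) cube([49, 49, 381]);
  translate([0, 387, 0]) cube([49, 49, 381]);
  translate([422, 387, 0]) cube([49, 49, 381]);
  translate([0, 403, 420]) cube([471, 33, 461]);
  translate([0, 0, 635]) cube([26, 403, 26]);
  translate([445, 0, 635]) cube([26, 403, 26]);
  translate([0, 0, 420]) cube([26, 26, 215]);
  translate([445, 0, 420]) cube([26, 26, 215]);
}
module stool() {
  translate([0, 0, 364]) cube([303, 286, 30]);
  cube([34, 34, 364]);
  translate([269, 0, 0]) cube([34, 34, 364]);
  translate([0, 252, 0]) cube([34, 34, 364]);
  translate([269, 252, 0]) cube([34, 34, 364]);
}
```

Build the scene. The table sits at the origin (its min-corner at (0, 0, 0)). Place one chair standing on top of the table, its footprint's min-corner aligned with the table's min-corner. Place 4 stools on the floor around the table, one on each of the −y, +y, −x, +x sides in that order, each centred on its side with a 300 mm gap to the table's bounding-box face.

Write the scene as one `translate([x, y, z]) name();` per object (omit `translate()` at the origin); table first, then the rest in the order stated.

table();
translate([0, 0, 700]) chair();
translate([392, -586, 0]) stool();
translate([392, 984, 0]) stool();
translate([-603, 199, 0]) stool();
translate([1387, 199, 0]) stool();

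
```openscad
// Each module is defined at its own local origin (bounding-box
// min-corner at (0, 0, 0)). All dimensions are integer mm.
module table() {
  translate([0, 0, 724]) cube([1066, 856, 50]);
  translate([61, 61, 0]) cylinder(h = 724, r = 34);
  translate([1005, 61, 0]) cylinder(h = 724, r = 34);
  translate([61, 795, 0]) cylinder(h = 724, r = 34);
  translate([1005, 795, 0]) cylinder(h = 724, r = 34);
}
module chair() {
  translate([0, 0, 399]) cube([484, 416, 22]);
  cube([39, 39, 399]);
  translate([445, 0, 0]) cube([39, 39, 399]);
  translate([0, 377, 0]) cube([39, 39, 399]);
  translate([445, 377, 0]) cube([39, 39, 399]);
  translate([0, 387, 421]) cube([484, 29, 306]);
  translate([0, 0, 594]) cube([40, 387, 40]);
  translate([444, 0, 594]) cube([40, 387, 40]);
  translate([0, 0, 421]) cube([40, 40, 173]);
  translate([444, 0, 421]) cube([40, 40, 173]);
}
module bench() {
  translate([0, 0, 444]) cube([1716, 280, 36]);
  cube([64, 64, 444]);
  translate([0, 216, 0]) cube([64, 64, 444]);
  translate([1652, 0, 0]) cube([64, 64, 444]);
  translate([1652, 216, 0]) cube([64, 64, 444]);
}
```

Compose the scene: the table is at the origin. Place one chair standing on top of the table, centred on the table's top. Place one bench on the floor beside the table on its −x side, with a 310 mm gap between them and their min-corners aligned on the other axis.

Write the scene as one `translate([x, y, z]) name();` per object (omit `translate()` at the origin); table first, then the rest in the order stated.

table();
translate([291, 220, 774]) chair();
translate([-2026, 0, 0]) bench();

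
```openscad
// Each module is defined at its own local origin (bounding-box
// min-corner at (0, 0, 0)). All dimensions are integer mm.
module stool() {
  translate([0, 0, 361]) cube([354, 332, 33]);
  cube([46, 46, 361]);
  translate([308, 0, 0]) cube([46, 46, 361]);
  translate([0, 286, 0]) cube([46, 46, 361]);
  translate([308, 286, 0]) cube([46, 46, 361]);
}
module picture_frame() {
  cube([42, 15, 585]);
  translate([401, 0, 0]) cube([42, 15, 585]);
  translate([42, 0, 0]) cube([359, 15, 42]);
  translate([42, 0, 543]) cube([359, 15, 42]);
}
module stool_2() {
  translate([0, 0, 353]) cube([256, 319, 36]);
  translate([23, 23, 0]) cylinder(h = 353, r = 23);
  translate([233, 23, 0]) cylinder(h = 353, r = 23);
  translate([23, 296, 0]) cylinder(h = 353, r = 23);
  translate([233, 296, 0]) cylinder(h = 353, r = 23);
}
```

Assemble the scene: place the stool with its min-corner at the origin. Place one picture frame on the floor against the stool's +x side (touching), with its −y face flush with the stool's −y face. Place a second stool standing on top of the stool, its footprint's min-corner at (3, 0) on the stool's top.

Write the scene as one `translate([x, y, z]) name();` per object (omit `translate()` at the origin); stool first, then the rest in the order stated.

stool();
translate([354, 0, 0]) picture_frame();
translate([3, 0, 394]) stool_2();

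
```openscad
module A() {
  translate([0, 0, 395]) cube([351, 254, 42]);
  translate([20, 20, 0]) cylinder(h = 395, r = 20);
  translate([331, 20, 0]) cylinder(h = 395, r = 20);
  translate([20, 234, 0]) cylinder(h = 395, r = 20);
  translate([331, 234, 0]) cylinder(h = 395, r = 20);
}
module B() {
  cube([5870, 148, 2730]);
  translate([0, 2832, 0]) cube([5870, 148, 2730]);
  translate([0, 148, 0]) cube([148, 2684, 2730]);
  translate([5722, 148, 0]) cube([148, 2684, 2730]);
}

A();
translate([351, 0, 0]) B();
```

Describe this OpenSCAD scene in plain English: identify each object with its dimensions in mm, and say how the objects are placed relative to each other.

A is a four-legged stool. The seat is a 351×254×42 mm slab whose top surface is at z = 437 mm; four round legs, each 40 mm in diameter, run from the floor (z = 0) to the underside of the seat, each leg's axis is inset half a diameter from the nearest pair of seat edges (so the leg's bounding box is flush with the corner).

B is a box-shaped house frame (walls only): outside footprint 5870×2980 mm, wall height 2730 mm, wall thickness 148 mm. The two y-facing walls run the full x-width; the two x-facing walls fit between the inner faces of the y-facing walls.

The house frame is against the stool's +x side, with their −y faces flush.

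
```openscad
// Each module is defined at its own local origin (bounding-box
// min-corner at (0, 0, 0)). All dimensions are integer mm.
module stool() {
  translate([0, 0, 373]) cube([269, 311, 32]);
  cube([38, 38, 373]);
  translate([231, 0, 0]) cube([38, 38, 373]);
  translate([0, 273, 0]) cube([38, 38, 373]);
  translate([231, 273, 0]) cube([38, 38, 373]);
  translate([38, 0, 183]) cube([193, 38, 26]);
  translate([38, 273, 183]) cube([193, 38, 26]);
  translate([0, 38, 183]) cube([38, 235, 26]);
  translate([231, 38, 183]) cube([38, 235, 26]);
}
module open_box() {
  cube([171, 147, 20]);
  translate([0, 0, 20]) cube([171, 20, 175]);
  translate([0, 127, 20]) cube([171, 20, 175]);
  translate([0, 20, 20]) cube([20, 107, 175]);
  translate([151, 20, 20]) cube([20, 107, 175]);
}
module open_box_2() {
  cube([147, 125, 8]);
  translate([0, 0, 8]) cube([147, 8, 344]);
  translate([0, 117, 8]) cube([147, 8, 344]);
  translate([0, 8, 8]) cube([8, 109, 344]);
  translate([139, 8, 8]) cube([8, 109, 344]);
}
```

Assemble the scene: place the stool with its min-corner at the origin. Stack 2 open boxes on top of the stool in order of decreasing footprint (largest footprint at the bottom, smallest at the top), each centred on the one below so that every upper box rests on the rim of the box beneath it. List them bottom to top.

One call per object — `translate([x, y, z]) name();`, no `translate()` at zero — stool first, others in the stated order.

stool();
translate([49, 82, 405]) open_box();
translate([61, 93, 600]) open_box_2();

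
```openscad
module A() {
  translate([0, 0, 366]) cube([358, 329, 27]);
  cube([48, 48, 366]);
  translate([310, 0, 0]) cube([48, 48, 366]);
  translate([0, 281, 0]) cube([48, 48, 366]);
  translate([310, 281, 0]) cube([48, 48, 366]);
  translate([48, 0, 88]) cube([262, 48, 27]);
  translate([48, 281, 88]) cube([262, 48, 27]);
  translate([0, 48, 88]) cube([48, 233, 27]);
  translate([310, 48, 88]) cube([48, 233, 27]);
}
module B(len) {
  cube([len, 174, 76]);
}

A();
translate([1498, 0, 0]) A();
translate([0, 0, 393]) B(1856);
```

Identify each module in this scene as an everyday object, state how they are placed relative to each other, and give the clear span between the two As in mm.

Second stool starts at x = 1498; first ends at x = 358; clear span = 1498 − 358 = 1140 mm.

A is a stool. B is a beam. A beam spans the tops of two stools. The clear span between the two stools is 1140 mm.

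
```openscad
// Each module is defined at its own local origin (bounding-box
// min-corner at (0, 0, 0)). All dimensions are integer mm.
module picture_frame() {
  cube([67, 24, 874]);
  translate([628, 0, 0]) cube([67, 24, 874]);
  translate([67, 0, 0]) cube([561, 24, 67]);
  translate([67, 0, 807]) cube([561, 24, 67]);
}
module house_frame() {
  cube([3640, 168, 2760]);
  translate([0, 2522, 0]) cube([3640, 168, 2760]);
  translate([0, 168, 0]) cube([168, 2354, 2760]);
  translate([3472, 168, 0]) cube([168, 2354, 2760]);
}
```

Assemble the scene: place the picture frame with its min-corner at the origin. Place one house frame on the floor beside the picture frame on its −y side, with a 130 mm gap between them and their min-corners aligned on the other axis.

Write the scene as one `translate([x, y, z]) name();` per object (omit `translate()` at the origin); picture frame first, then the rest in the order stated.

picture_frame();
translate([0, -2820, 0]) house_frame();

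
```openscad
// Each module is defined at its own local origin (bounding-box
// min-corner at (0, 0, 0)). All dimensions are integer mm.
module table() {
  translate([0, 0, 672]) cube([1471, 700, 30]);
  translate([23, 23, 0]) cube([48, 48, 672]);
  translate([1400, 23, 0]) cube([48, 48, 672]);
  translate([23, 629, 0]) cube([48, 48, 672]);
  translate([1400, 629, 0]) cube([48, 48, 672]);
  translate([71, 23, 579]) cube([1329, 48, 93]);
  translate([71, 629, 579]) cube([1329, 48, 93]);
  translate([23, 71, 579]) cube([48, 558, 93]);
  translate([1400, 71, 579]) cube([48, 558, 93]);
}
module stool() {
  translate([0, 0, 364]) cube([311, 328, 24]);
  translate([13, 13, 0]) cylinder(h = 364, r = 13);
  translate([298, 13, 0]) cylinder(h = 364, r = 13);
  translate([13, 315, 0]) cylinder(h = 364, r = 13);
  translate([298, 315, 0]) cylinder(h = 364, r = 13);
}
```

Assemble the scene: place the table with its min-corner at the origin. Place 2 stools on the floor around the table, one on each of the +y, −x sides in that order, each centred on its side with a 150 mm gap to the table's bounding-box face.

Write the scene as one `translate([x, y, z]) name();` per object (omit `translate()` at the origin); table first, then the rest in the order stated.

table();
translate([580, 850, 0]) stool();
translate([-461, 186, 0]) stool();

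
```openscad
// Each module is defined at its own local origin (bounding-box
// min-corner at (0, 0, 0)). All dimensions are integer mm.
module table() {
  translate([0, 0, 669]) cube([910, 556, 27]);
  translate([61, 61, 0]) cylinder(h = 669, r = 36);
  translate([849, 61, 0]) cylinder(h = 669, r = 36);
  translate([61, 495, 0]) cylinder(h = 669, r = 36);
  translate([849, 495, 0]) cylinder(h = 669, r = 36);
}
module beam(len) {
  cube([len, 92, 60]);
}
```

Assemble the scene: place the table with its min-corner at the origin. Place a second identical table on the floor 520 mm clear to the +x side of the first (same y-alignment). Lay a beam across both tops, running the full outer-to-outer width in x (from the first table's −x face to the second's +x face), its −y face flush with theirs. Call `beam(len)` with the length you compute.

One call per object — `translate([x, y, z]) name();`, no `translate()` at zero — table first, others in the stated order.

table();
translate([1430, 0, 0]) table();
translate([0, 0, 696]) beam(2340);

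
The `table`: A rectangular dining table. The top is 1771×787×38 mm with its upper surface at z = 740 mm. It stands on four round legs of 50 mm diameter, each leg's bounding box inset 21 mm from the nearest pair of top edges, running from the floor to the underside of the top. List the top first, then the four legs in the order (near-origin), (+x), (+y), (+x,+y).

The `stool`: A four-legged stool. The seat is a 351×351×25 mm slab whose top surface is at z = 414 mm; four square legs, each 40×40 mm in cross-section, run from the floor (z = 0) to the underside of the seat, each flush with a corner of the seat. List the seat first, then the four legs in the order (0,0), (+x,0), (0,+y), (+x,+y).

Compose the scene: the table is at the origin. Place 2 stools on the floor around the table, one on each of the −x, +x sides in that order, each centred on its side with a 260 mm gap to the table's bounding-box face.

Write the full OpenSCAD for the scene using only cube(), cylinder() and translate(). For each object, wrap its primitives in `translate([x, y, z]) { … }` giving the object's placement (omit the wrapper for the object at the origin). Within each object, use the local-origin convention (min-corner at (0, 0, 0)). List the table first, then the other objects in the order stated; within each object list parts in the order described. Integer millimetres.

translate([0, 0, 702]) cube([1771, 787, 38]);
translate([46, 46, 0]) cylinder(h = 702, r = 25);
translate([1725, 46, 0]) cylinder(h = 702, r = 25);
translate([46, 741, 0]) cylinder(h = 702, r = 25);
translate([1725, 741, 0]) cylinder(h = 702, r = 25);
translate([-611, 218, 0]) {
  translate([0, 0, 389]) cube([351, 351, 25]);
  cube([40, 40, 389]);
  translate([311, 0, 0]) cube([40, 40, 389]);
  translate([0, 311, 0]) cube([40, 40, 389]);
  translate([311, 311, 0]) cube([40, 40, 389]);
}
translate([2031, 218, 0]) {
  translate([0, 0, 389]) cube([351, 351, 25]);
  cube([40, 40, 389]);
  translate([311, 0, 0]) cube([40, 40, 389]);
  translate([0, 311, 0]) cube([40, 40, 389]);
  translate([311, 311, 0]) cube([40, 40, 389]);
}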